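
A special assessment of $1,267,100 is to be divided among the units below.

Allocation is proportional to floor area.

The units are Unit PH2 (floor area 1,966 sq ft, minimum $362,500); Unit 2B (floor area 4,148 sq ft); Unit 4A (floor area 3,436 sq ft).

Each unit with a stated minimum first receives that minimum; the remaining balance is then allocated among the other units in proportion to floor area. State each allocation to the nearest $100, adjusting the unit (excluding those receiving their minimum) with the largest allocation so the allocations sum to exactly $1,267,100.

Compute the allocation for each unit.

Minimums first: Unit PH2 $362,500. Balance $904,600.
Balance split over remaining floor area 7,584: Unit 2B 494,762.76 → $494,800; Unit 4A 409,837.24 → $409,800.

Unit PH2: $362,500 · Unit 2B: $494,800 · Unit 4A: $409,800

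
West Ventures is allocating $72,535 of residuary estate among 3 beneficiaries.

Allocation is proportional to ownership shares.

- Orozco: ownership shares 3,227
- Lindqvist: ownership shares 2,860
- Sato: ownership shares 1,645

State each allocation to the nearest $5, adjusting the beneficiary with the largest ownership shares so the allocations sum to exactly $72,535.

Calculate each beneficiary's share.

Sum of ownership shares: 3,227 + 2,860 + 1,645 = 7,732.
Pro-rata amounts: Orozco 30,272.95; Lindqvist 26,830.07; Sato 15,431.98.
Rounded to nearest $5: Orozco $30,275; Lindqvist $26,830; Sato $15,430. Sum = $72,535.
Rounded total matches; no reconciliation needed.

Orozco: $30,275; Lindqvist: $26,830; Sato: $15,430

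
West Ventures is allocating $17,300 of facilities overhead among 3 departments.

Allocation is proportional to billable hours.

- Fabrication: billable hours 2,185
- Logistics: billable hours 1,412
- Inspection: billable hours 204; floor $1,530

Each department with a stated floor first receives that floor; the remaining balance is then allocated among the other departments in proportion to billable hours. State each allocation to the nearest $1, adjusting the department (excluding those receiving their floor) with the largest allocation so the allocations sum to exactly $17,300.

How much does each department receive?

Fund the minimums — Inspection $1,530. Residual $15,770.
Residual split over remaining billable hours 3,597: Fabrication 9,579.497 → $9,579; Logistics 6,190.503 → $6,191.

Fabrication: $9,579 · Logistics: $6,191 · Inspection: $1,530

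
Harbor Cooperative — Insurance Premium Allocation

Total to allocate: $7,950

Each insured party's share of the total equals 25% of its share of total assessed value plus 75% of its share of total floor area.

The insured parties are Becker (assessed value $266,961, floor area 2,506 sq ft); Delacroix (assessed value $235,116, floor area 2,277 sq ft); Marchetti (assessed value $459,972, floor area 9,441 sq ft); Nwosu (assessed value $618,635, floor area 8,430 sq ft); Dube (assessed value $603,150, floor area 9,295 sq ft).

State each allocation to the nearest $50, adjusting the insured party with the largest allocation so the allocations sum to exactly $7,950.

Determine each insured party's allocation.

Totals — assessed value 2,183,834, floor area 31,949.
Blended shares (25% assessed value + 75% floor area): Becker 0.0894; Delacroix 0.0804; Marchetti 0.2743; Nwosu 0.2687; Dube 0.2872.
Pro-rata amounts: Becker 710.64; Delacroix 638.92; Marchetti 2,180.55; Nwosu 2,136.27; Dube 2,283.61.
After rounding ($50): Becker $700; Delacroix $650; Marchetti $2,200; Nwosu $2,150; Dube $2,300. Sum = $8,000.
Difference $7,950 − $8,000 = −$50 applied to largest allocation (Dube): Dube becomes $2,250.

Becker: $700; Delacroix: $650; Marchetti: $2,200; Nwosu: $2,150; Dube: $2,250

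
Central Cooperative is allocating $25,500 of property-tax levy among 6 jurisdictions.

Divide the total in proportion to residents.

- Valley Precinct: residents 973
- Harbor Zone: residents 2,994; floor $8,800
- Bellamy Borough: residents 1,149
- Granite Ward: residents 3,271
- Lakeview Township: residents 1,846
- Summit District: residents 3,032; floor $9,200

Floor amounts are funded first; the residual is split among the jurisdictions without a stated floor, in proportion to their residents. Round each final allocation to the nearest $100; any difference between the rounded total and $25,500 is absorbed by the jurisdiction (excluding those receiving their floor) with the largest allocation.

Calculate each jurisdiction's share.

Valley Precinct: $1,000 · Harbor Zone: $8,800 · Bellamy Borough: $1,200 · Granite Ward: $3,400 · Lakeview Township: $1,900 · Summit District: $9,200

Minimums first: Harbor Zone $8,800; Summit District $9,200. Balance $7,500.
Balance split over remaining residents 7,239: Valley Precinct 1,008.08 → $1,000; Bellamy Borough 1,190.43 → $1,200; Granite Ward 3,388.93 → $3,400; Lakeview Township 1,912.56 → $1,900.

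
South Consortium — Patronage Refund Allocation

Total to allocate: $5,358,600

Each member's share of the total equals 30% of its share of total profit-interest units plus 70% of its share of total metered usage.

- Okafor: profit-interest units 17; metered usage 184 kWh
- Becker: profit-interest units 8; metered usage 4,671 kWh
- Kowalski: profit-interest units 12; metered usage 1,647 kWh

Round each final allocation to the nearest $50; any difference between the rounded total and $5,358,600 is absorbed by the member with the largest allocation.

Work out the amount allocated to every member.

Okafor: $844,750 | Becker: $3,042,300 | Kowalski: $1,471,550

Profit-interest units total 37; metered usage total 6,502.
Combined weights (30% profit-interest units + 70% metered usage): Okafor 0.1576; Becker 0.5677; Kowalski 0.2746.
Raw shares: Okafor 844,767.90; Becker 3,042,296.40; Kowalski 1,471,535.70.
Rounded to nearest $50: Okafor $844,750; Becker $3,042,300; Kowalski $1,471,550. Sum = $5,358,600.
Rounded total matches; no reconciliation needed.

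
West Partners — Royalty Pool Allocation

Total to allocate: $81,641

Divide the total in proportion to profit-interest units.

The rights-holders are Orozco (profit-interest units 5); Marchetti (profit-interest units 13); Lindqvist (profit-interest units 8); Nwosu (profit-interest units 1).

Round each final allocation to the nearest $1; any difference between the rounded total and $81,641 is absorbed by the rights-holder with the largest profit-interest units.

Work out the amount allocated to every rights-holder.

Profit-interest units total: 5 + 13 + 8 + 1 = 27.
Proportional shares: Orozco 15,118.70; Marchetti 39,308.63; Lindqvist 24,189.93; Nwosu 3,023.74.
Rounded to nearest $1: Orozco $15,119; Marchetti $39,309; Lindqvist $24,190; Nwosu $3,024. Sum = $81,642.
Difference $81,641 − $81,642 = −$1 applied to largest profit-interest units (Marchetti): Marchetti becomes $39,308.

Orozco: $15,119 | Marchetti: $39,308 | Lindqvist: $24,190 | Nwosu: $3,024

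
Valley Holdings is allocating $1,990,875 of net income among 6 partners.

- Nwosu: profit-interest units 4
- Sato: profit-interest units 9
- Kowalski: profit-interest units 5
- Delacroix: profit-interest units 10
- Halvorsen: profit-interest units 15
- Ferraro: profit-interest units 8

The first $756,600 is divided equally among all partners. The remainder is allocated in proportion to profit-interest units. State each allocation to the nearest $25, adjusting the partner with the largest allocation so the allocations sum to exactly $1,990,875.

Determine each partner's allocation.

Nwosu: $222,900 · Sato: $343,925 · Kowalski: $247,100 · Delacroix: $368,125 · Halvorsen: $489,125 · Ferraro: $319,700

First tranche $756,600 split equally: $126,100 each.
Remainder $1,234,275 by profit-interest units (total 51): Nwosu 96,805.88 → $96,800; Sato 217,813.24 → $217,825; Kowalski 121,007.35 → $121,000; Delacroix 242,014.71 → $242,025; Halvorsen 363,022.06 → $363,025; Ferraro 193,611.76 → $193,600.
Totals: Nwosu $126,100 + $96,800 = $222,900; Sato $126,100 + $217,825 = $343,925; Kowalski $126,100 + $121,000 = $247,100; Delacroix $126,100 + $242,025 = $368,125; Halvorsen $126,100 + $363,025 = $489,125; Ferraro $126,100 + $193,600 = $319,700.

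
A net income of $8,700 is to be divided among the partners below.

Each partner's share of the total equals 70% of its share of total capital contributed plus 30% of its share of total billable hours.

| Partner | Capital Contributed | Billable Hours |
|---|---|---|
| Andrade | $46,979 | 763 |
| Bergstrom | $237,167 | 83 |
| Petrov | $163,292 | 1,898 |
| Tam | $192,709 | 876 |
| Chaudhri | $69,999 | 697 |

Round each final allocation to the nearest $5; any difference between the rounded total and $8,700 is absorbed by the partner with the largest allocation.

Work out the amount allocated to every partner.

Andrade: $865; Bergstrom: $2,085; Petrov: $2,550; Tam: $2,180; Chaudhri: $1,020

Capital contributed total 710,146; billable hours total 4,317.
Composite weights (70% capital contributed + 30% billable hours): Andrade 0.0993; Bergstrom 0.2395; Petrov 0.2929; Tam 0.2508; Chaudhri 0.1174.
Pro-rata amounts: Andrade 864.18; Bergstrom 2,084.05; Petrov 2,547.85; Tam 2,182.23; Chaudhri 1,021.69.
At nearest $5: Andrade $865; Bergstrom $2,085; Petrov $2,550; Tam $2,180; Chaudhri $1,020. Sum = $8,700.
Rounded total matches; no reconciliation needed.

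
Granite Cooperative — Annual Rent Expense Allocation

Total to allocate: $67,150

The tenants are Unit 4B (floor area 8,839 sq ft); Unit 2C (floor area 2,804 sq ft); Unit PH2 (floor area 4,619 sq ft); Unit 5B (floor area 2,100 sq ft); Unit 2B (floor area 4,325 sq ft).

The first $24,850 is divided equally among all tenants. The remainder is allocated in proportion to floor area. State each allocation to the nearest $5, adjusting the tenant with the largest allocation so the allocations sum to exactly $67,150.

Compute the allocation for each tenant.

Unit 4B: $21,450; Unit 2C: $10,200; Unit PH2: $13,580; Unit 5B: $8,885; Unit 2B: $13,035

First tranche $24,850 split equally: $4,970 each.
Remainder $42,300 by floor area (total 22,687): Unit 4B 16,480.35 → $16,480; Unit 2C 5,228.07 → $5,230; Unit PH2 8,612.14 → $8,610; Unit 5B 3,915.46 → $3,915; Unit 2B 8,063.98 → $8,065.
Totals: Unit 4B $4,970 + $16,480 = $21,450; Unit 2C $4,970 + $5,230 = $10,200; Unit PH2 $4,970 + $8,610 = $13,580; Unit 5B $4,970 + $3,915 = $8,885; Unit 2B $4,970 + $8,065 = $13,035.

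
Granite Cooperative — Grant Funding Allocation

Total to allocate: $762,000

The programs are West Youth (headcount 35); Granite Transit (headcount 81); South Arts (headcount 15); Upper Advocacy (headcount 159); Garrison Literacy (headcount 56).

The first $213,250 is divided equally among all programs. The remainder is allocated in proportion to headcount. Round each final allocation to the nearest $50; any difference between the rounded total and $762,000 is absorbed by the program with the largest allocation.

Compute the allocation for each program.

West Youth: $98,150; Granite Transit: $171,100; South Arts: $66,450; Upper Advocacy: $294,850; Garrison Literacy: $131,450

First tranche $213,250 split equally: $42,650 each.
Remainder $548,750 by headcount (total 346): West Youth 55,509.39 → $55,500; Granite Transit 128,464.60 → $128,450; South Arts 23,789.74 → $23,800; Upper Advocacy 252,171.24 → $252,150; Garrison Literacy 88,815.03 → $88,800.
Rounding difference +$50 on remainder applied to Upper Advocacy.
Totals: West Youth $42,650 + $55,500 = $98,150; Granite Transit $42,650 + $128,450 = $171,100; South Arts $42,650 + $23,800 = $66,450; Upper Advocacy $42,650 + $252,200 = $294,850; Garrison Literacy $42,650 + $88,800 = $131,450.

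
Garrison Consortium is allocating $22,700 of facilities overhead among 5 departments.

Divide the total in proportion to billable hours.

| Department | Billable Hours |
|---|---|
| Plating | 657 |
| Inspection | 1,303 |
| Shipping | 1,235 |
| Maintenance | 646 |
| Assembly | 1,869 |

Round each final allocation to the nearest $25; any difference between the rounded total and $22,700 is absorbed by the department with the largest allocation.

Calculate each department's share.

Sum of billable hours: 5,710.
Pro-rata amounts: Plating 657/5,710 × $22,700 = 2,611.89; Inspection 1,303/5,710 × $22,700 = 5,180.05; Shipping 1,235/5,710 × $22,700 = 4,909.72; Maintenance 646/5,710 × $22,700 = 2,568.16; Assembly 1,869/5,710 × $22,700 = 7,430.18.
Rounded to nearest $25: Plating $2,600; Inspection $5,175; Shipping $4,900; Maintenance $2,575; Assembly $7,425. Sum = $22,675.
Difference $22,700 − $22,675 = +$25 applied to largest allocation (Assembly): Assembly becomes $7,450.

Plating: $2,600; Inspection: $5,175; Shipping: $4,900; Maintenance: $2,575; Assembly: $7,450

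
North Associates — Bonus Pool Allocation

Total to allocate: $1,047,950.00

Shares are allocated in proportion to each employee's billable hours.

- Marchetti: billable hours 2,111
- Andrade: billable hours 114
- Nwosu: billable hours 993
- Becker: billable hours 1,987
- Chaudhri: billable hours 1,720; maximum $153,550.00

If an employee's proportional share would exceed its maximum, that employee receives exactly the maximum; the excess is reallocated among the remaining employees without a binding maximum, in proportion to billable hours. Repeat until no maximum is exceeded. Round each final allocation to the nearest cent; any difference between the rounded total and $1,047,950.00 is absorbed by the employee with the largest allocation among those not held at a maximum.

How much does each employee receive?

Marchetti: $362,743.21 | Andrade: $19,589.16 | Nwosu: $170,631.93 | Becker: $341,435.70 | Chaudhri: $153,550.00

Sum of billable hours: 6,925.
Proportional shares (ignoring caps): Marchetti 319,454.5054; Andrade 17,251.4513; Nwosu 150,269.2202; Becker 300,689.7690; Chaudhri 260,285.0542.
Cap binds for Chaudhri ($153,550.00); residual $894,400.00 reallocated over remaining billable hours 5,205.
Shares after redistribution: Marchetti 362,743.2085 → $362,743.21; Andrade 19,589.1643 → $19,589.16; Nwosu 170,631.9308 → $170,631.93; Becker 341,435.6964 → $341,435.70.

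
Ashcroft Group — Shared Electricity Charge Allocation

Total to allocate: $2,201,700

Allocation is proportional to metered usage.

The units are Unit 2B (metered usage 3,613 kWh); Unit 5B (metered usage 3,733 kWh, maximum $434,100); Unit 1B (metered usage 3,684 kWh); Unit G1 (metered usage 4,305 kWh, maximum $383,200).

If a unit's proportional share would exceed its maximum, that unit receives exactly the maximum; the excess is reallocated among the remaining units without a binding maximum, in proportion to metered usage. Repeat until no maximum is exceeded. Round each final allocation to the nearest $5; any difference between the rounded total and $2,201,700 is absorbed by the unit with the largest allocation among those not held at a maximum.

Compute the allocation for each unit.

Combined metered usage = 15,335.
Unconstrained shares: Unit 2B 518,731.14; Unit 5B 535,959.97; Unit 1B 528,924.86; Unit G1 618,084.02.
Held at cap: Unit 5B ($434,100), Unit G1 ($383,200); residual $1,384,400 reallocated over remaining metered usage 7,297.
Shares after redistribution: Unit 2B 685,464.88 → $685,465; Unit 1B 698,935.12 → $698,935.

Unit 2B: $685,465 · Unit 5B: $434,100 · Unit 1B: $698,935 · Unit G1: $383,200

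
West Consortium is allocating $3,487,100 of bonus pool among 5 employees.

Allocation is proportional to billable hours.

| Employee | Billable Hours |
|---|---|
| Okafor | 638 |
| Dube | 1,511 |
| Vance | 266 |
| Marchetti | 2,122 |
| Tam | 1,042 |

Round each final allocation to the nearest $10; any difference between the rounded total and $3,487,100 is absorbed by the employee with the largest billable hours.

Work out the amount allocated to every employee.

Total billable hours = 5,579.
Proportional shares: Okafor 638/5,579 × $3,487,100 = 398,775.73; Dube 1,511/5,579 × $3,487,100 = 944,435.94; Vance 266/5,579 × $3,487,100 = 166,260.73; Marchetti 2,122/5,579 × $3,487,100 = 1,326,335.58; Tam 1,042/5,579 × $3,487,100 = 651,292.02.
After rounding ($10): Okafor $398,780; Dube $944,440; Vance $166,260; Marchetti $1,326,340; Tam $651,290. Sum = $3,487,110.
Difference $3,487,100 − $3,487,110 = −$10 applied to largest billable hours (Marchetti): Marchetti becomes $1,326,330.

Okafor: $398,780; Dube: $944,440; Vance: $166,260; Marchetti: $1,326,330; Tam: $651,290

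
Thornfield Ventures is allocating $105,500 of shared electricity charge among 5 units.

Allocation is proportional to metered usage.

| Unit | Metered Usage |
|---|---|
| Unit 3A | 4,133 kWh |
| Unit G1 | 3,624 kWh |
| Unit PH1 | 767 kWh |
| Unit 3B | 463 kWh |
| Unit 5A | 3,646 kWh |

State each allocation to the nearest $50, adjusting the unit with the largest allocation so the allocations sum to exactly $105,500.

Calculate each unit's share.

Unit 3A: $34,550 | Unit G1: $30,250 | Unit PH1: $6,400 | Unit 3B: $3,850 | Unit 5A: $30,450

Total metered usage = 12,633.
Pro-rata amounts: Unit 3A 4,133/12,633 × $105,500 = 34,515.28; Unit G1 3,624/12,633 × $105,500 = 30,264.55; Unit PH1 767/12,633 × $105,500 = 6,405.33; Unit 3B 463/12,633 × $105,500 = 3,866.58; Unit 5A 3,646/12,633 × $105,500 = 30,448.27.
At nearest $50: Unit 3A $34,500; Unit G1 $30,250; Unit PH1 $6,400; Unit 3B $3,850; Unit 5A $30,450. Sum = $105,450.
Difference $105,500 − $105,450 = +$50 applied to largest allocation (Unit 3A): Unit 3A becomes $34,550.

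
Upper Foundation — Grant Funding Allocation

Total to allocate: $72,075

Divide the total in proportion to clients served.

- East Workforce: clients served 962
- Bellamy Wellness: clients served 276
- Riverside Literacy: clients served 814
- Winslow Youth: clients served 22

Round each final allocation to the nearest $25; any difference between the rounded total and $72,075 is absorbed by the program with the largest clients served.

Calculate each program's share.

East Workforce: $33,400; Bellamy Wellness: $9,600; Riverside Literacy: $28,300; Winslow Youth: $775

Combined clients served = 2,074.
Raw shares: East Workforce 962/2,074 × $72,075 = 33,431.12; Bellamy Wellness 276/2,074 × $72,075 = 9,591.47; Riverside Literacy 814/2,074 × $72,075 = 28,287.87; Winslow Youth 22/2,074 × $72,075 = 764.54.
After rounding ($25): East Workforce $33,425; Bellamy Wellness $9,600; Riverside Literacy $28,300; Winslow Youth $775. Sum = $72,100.
Difference $72,075 − $72,100 = −$25 applied to largest clients served (East Workforce): East Workforce becomes $33,400.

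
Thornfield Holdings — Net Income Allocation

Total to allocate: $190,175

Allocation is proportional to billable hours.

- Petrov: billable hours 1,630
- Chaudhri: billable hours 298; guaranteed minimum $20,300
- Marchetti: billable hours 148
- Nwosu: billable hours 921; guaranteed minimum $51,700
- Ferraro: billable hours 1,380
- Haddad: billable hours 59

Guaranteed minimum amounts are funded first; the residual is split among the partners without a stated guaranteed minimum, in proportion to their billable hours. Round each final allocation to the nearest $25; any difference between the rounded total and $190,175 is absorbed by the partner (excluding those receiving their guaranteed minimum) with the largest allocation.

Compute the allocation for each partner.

Guaranteed amounts: Chaudhri $20,300; Nwosu $51,700. Remaining pool $118,175.
Remaining pool split over remaining billable hours 3,217: Petrov 59,877.29 → $59,875; Marchetti 5,436.71 → $5,425; Ferraro 50,693.66 → $50,700; Haddad 2,167.34 → $2,175.

Petrov: $59,875 | Chaudhri: $20,300 | Marchetti: $5,425 | Nwosu: $51,700 | Ferraro: $50,700 | Haddad: $2,175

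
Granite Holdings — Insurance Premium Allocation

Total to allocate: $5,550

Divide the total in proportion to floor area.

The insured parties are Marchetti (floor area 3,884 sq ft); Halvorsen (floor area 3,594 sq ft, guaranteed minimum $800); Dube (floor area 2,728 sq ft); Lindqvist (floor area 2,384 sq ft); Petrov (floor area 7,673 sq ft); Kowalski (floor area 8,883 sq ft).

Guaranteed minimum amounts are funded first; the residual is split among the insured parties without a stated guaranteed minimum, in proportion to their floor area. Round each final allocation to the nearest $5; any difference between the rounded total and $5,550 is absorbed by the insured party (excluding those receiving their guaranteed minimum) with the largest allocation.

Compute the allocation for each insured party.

Marchetti: $720 | Halvorsen: $800 | Dube: $505 | Lindqvist: $445 | Petrov: $1,425 | Kowalski: $1,655

Guaranteed amounts: Halvorsen $800. Remaining pool $4,750.
Remaining pool split over remaining floor area 25,552: Marchetti 722.02 → $720; Dube 507.12 → $505; Lindqvist 443.17 → $445; Petrov 1,426.38 → $1,425; Kowalski 1,651.31 → $1,650.
Rounding difference +$5 applied to Kowalski → $1,655.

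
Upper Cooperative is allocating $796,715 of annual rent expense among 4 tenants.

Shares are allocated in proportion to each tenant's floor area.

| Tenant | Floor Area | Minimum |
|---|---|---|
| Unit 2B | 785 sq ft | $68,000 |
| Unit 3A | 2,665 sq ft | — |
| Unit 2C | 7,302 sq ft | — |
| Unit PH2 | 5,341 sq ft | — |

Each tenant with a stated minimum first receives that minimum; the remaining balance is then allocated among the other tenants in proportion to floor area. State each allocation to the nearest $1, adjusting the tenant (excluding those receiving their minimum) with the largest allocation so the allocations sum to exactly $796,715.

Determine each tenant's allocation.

Fund the minimums — Unit 2B $68,000. Remaining pool $728,715.
Remaining pool split over remaining floor area 15,308: Unit 3A 126,863.44 → $126,863; Unit 2C 347,601.05 → $347,601; Unit PH2 254,250.51 → $254,251.

Unit 2B: $68,000 | Unit 3A: $126,863 | Unit 2C: $347,601 | Unit PH2: $254,251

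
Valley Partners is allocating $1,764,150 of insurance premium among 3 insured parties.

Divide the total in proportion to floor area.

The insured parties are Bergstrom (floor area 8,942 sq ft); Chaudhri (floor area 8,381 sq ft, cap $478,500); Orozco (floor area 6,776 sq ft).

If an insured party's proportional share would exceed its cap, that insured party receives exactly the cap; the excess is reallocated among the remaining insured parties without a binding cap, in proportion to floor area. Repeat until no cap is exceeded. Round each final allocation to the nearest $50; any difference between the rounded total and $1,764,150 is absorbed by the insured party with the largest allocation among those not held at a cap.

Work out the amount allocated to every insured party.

Sum of floor area: 24,099.
Unconstrained shares: Bergstrom 654,592.69; Chaudhri 613,525.09; Orozco 496,032.22.
Capped: Chaudhri ($478,500); balance $1,285,650 reallocated over remaining floor area 15,718.
Redistributed shares: Bergstrom 731,408.72 → $731,400; Orozco 554,241.28 → $554,250.

Bergstrom: $731,400; Chaudhri: $478,500; Orozco: $554,250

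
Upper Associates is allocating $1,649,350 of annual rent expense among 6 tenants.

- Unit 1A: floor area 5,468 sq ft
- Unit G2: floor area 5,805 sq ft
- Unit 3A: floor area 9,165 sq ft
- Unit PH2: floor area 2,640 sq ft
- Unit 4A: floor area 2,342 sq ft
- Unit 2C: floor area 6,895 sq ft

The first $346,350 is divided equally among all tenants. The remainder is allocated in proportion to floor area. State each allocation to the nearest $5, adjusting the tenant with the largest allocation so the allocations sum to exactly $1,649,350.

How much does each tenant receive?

Equal tier: $346,350 ÷ 6 = $57,725 apiece.
Remainder $1,303,000 by floor area (total 32,315): Unit 1A 220,479.78 → $220,480; Unit G2 234,068.23 → $234,070; Unit 3A 369,549.59 → $369,550; Unit PH2 106,449.64 → $106,450; Unit 4A 94,433.73 → $94,435; Unit 2C 278,019.03 → $278,020.
Rounding difference −$5 on remainder applied to Unit 3A.
Totals: Unit 1A $57,725 + $220,480 = $278,205; Unit G2 $57,725 + $234,070 = $291,795; Unit 3A $57,725 + $369,545 = $427,270; Unit PH2 $57,725 + $106,450 = $164,175; Unit 4A $57,725 + $94,435 = $152,160; Unit 2C $57,725 + $278,020 = $335,745.

Unit 1A: $278,205 | Unit G2: $291,795 | Unit 3A: $427,270 | Unit PH2: $164,175 | Unit 4A: $152,160 | Unit 2C: $335,745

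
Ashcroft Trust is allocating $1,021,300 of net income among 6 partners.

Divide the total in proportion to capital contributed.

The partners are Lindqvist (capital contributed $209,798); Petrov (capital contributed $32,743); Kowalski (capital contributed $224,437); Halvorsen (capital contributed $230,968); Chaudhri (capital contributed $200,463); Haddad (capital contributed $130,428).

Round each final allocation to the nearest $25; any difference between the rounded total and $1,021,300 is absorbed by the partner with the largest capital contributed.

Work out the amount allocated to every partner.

Combined capital contributed = 209,798 + 32,743 + 224,437 + 230,968 + 200,463 + 130,428 = 1,028,837.
Pro-rata amounts: Lindqvist 208,261.07; Petrov 32,503.13; Kowalski 222,792.83; Halvorsen 229,275.99; Chaudhri 198,994.46; Haddad 129,472.52.
After rounding ($25): Lindqvist $208,250; Petrov $32,500; Kowalski $222,800; Halvorsen $229,275; Chaudhri $199,000; Haddad $129,475. Sum = $1,021,300.
Sum already equals the total — no adjustment.

Lindqvist: $208,250 | Petrov: $32,500 | Kowalski: $222,800 | Halvorsen: $229,275 | Chaudhri: $199,000 | Haddad: $129,475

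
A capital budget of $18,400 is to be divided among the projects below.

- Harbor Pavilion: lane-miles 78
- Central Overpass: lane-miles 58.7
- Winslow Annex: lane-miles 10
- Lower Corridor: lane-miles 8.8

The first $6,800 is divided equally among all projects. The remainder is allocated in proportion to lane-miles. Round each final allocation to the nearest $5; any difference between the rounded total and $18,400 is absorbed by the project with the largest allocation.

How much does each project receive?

Equal tier: $6,800 ÷ 4 = $1,700 apiece.
Remainder $11,600 by lane-miles (total 155.5): Harbor Pavilion 5,818.65 → $5,820; Central Overpass 4,378.91 → $4,380; Winslow Annex 745.98 → $745; Lower Corridor 656.46 → $655.
Totals: Harbor Pavilion $1,700 + $5,820 = $7,520; Central Overpass $1,700 + $4,380 = $6,080; Winslow Annex $1,700 + $745 = $2,445; Lower Corridor $1,700 + $655 = $2,355.

Harbor Pavilion: $7,520 | Central Overpass: $6,080 | Winslow Annex: $2,445 | Lower Corridor: $2,355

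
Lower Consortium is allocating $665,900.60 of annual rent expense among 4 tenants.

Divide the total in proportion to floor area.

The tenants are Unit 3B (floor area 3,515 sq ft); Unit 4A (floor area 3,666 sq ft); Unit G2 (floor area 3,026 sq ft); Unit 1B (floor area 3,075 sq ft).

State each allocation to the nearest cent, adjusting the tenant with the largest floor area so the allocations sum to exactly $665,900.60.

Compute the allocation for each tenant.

Unit 3B: $176,226.52; Unit 4A: $183,796.98; Unit G2: $151,710.23; Unit 1B: $154,166.87

Combined floor area = 3,515 + 3,666 + 3,026 + 3,075 = 13,282.
Raw shares: Unit 3B 176,226.5178; Unit 4A 183,796.9884; Unit G2 151,710.2255; Unit 1B 154,166.8683.
At nearest cent: Unit 3B $176,226.52; Unit 4A $183,796.99; Unit G2 $151,710.23; Unit 1B $154,166.87. Sum = $665,900.61.
Difference $665,900.60 − $665,900.61 = −$0.01 applied to largest floor area (Unit 4A): Unit 4A becomes $183,796.98.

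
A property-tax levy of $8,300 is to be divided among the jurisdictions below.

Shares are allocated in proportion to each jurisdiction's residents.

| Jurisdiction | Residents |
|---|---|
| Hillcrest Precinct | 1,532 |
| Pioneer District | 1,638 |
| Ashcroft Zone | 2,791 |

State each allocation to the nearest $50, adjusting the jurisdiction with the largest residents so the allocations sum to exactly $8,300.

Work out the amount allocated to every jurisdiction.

Hillcrest Precinct: $2,150 · Pioneer District: $2,300 · Ashcroft Zone: $3,850

Sum of residents: 5,961.
Raw shares: Hillcrest Precinct 1,532/5,961 × $8,300 = 2,133.13; Pioneer District 1,638/5,961 × $8,300 = 2,280.72; Ashcroft Zone 2,791/5,961 × $8,300 = 3,886.14.
At nearest $50: Hillcrest Precinct $2,150; Pioneer District $2,300; Ashcroft Zone $3,900. Sum = $8,350.
Difference $8,300 − $8,350 = −$50 applied to largest residents (Ashcroft Zone): Ashcroft Zone becomes $3,850.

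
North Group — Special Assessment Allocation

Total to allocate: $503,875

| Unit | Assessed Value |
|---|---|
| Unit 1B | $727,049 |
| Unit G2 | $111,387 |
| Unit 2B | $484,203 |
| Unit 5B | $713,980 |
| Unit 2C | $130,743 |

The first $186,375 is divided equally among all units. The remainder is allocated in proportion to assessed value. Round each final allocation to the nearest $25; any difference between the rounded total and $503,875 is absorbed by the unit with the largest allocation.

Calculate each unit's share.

First tranche $186,375 split equally: $37,275 each.
Remainder $317,500 by assessed value (total 2,167,362): Unit 1B 106,506.46 → $106,500; Unit G2 16,317.24 → $16,325; Unit 2B 70,931.60 → $70,925; Unit 5B 104,591.96 → $104,600; Unit 2C 19,152.73 → $19,150.
Totals: Unit 1B $37,275 + $106,500 = $143,775; Unit G2 $37,275 + $16,325 = $53,600; Unit 2B $37,275 + $70,925 = $108,200; Unit 5B $37,275 + $104,600 = $141,875; Unit 2C $37,275 + $19,150 = $56,425.

Unit 1B: $143,775 | Unit G2: $53,600 | Unit 2B: $108,200 | Unit 5B: $141,875 | Unit 2C: $56,425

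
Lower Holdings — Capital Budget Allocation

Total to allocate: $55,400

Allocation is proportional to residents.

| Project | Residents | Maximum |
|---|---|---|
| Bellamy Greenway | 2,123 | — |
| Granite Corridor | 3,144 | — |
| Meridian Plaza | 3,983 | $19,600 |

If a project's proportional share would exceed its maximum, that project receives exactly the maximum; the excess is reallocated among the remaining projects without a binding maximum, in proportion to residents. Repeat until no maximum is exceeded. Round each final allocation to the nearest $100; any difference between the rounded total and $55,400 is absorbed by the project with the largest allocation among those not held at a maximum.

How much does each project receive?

Bellamy Greenway: $14,400 | Granite Corridor: $21,400 | Meridian Plaza: $19,600

Combined residents = 9,250.
Pro-rata shares before constraints: Bellamy Greenway 12,715.05; Granite Corridor 18,830.01; Meridian Plaza 23,854.94.
Cap binds for Meridian Plaza ($19,600); remaining pool $35,800 reallocated over remaining residents 5,267.
Shares after redistribution: Bellamy Greenway 14,430.11 → $14,400; Granite Corridor 21,369.89 → $21,400.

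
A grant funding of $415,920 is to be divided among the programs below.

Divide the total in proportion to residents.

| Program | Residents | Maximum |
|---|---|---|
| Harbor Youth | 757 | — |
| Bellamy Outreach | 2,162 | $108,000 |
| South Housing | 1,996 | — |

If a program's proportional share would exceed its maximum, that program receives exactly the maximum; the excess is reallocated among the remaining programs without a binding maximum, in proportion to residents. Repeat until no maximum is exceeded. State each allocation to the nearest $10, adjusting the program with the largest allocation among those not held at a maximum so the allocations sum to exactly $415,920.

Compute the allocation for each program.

Harbor Youth: $84,670; Bellamy Outreach: $108,000; South Housing: $223,250

Sum of residents: 4,915.
Unconstrained shares: Harbor Youth 64,059.30; Bellamy Outreach 182,954.03; South Housing 168,906.68.
Cap binds for Bellamy Outreach ($108,000); residual $307,920 reallocated over remaining residents 2,753.
Shares after redistribution: Harbor Youth 84,669.61 → $84,670; South Housing 223,250.39 → $223,250.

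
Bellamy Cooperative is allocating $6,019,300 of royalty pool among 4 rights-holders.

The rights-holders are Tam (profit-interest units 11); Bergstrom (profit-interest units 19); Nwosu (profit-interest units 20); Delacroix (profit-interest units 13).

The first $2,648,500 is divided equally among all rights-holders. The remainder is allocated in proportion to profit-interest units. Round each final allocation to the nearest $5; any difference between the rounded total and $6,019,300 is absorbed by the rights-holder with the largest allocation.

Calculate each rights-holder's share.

$2,648,500 shared equally gives $662,125 per rights-holder.
Remainder $3,370,800 by profit-interest units (total 63): Tam 588,552.38 → $588,550; Bergstrom 1,016,590.48 → $1,016,590; Nwosu 1,070,095.24 → $1,070,095; Delacroix 695,561.90 → $695,560.
Rounding difference +$5 on remainder applied to Nwosu.
Totals: Tam $662,125 + $588,550 = $1,250,675; Bergstrom $662,125 + $1,016,590 = $1,678,715; Nwosu $662,125 + $1,070,100 = $1,732,225; Delacroix $662,125 + $695,560 = $1,357,685.

Tam: $1,250,675 | Bergstrom: $1,678,715 | Nwosu: $1,732,225 | Delacroix: $1,357,685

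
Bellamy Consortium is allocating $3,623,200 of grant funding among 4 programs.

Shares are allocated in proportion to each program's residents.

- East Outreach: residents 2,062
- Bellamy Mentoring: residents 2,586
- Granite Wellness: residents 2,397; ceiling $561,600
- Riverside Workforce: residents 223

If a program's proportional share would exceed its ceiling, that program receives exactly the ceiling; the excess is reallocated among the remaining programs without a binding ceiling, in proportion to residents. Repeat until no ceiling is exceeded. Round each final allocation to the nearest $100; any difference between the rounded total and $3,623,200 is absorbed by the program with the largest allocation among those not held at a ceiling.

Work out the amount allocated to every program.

Total residents = 7,268.
Proportional shares (ignoring caps): East Outreach 1,027,935.94; Bellamy Mentoring 1,289,157.29; Granite Wellness 1,194,938.14; Riverside Workforce 111,168.63.
Cap binds for Granite Wellness ($561,600); balance $3,061,600 reallocated over remaining residents 4,871.
Shares after redistribution: East Outreach 1,296,041.72 → $1,296,000; Bellamy Mentoring 1,625,394.70 → $1,625,400; Riverside Workforce 140,163.58 → $140,200.

East Outreach: $1,296,000 | Bellamy Mentoring: $1,625,400 | Granite Wellness: $561,600 | Riverside Workforce: $140,200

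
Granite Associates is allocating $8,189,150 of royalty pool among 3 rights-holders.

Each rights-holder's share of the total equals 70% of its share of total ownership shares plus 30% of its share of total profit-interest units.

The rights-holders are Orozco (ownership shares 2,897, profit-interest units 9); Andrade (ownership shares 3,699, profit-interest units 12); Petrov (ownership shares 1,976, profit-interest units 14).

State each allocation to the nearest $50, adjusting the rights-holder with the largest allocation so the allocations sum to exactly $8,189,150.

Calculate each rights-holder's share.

Orozco: $2,569,050 · Andrade: $3,316,000 · Petrov: $2,304,100

Totals — ownership shares 8,572, profit-interest units 35.
Combined weights (70% ownership shares + 30% profit-interest units): Orozco 0.3137; Andrade 0.4049; Petrov 0.2814.
Pro-rata amounts: Orozco 2,569,062.62; Andrade 3,315,967.04; Petrov 2,304,120.34.
Rounded to nearest $50: Orozco $2,569,050; Andrade $3,315,950; Petrov $2,304,100. Sum = $8,189,100.
Difference $8,189,150 − $8,189,100 = +$50 applied to largest allocation (Andrade): Andrade becomes $3,316,000.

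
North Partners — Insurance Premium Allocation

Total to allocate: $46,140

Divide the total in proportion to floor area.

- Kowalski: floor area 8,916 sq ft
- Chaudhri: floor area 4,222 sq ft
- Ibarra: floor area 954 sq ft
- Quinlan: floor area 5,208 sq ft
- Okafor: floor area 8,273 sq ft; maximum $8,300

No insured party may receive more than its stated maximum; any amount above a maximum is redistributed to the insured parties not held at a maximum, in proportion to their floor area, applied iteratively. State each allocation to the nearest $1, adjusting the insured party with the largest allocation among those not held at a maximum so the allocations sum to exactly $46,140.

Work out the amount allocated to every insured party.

Kowalski: $17,481; Chaudhri: $8,278; Ibarra: $1,870; Quinlan: $10,211; Okafor: $8,300

Combined floor area = 27,573.
Unconstrained shares: Kowalski 14,919.82; Chaudhri 7,064.99; Ibarra 1,596.40; Quinlan 8,714.94; Okafor 13,843.84.
Capped: Okafor ($8,300); residual $37,840 reallocated over remaining floor area 19,300.
Shares after redistribution: Kowalski 17,480.90 → $17,481; Chaudhri 8,277.75 → $8,278; Ibarra 1,870.43 → $1,870; Quinlan 10,210.92 → $10,211.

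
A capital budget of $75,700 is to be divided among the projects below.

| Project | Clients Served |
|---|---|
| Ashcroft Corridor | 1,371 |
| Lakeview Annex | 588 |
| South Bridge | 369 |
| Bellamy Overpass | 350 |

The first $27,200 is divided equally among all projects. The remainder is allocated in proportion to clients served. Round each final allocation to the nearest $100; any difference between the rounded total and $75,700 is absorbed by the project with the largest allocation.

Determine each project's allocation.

Equal tier: $27,200 ÷ 4 = $6,800 apiece.
Remainder $48,500 by clients served (total 2,678): Ashcroft Corridor 24,829.54 → $24,800; Lakeview Annex 10,648.99 → $10,600; South Bridge 6,682.79 → $6,700; Bellamy Overpass 6,338.69 → $6,300.
Rounding difference +$100 on remainder applied to Ashcroft Corridor.
Totals: Ashcroft Corridor $6,800 + $24,900 = $31,700; Lakeview Annex $6,800 + $10,600 = $17,400; South Bridge $6,800 + $6,700 = $13,500; Bellamy Overpass $6,800 + $6,300 = $13,100.

Ashcroft Corridor: $31,700 · Lakeview Annex: $17,400 · South Bridge: $13,500 · Bellamy Overpass: $13,100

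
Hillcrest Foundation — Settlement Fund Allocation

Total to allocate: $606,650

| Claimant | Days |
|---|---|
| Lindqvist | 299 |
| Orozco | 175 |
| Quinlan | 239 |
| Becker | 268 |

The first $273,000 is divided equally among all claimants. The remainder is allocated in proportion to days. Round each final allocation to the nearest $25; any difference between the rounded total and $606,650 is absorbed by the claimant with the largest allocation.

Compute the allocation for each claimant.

Lindqvist: $169,950 | Orozco: $127,775 | Quinlan: $149,525 | Becker: $159,400

$273,000 shared equally gives $68,250 per claimant.
Remainder $333,650 by days (total 981): Lindqvist 101,693.53 → $101,700; Orozco 59,519.62 → $59,525; Quinlan 81,286.80 → $81,275; Becker 91,150.05 → $91,150.
Totals: Lindqvist $68,250 + $101,700 = $169,950; Orozco $68,250 + $59,525 = $127,775; Quinlan $68,250 + $81,275 = $149,525; Becker $68,250 + $91,150 = $159,400.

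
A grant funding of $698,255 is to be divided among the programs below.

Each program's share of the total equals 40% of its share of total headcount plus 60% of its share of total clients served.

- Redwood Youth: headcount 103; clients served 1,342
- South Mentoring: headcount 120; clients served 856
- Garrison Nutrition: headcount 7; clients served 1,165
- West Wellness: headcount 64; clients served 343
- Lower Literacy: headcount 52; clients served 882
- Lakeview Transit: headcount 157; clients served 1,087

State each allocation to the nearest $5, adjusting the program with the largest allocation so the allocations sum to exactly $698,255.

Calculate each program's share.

Totals — headcount 503, clients served 5,675.
Blended shares (40% headcount + 60% clients served): Redwood Youth 0.2238; South Mentoring 0.1859; Garrison Nutrition 0.1287; West Wellness 0.0872; Lower Literacy 0.1346; Lakeview Transit 0.2398.
Raw shares: Redwood Youth 156,265.29; South Mentoring 129,826.30; Garrison Nutrition 89,892.24; West Wellness 60,859.17; Lower Literacy 93,987.21; Lakeview Transit 167,424.79.
After rounding ($5): Redwood Youth $156,265; South Mentoring $129,825; Garrison Nutrition $89,890; West Wellness $60,860; Lower Literacy $93,985; Lakeview Transit $167,425. Sum = $698,250.
Difference $698,255 − $698,250 = +$5 applied to largest allocation (Lakeview Transit): Lakeview Transit becomes $167,430.

Redwood Youth: $156,265; South Mentoring: $129,825; Garrison Nutrition: $89,890; West Wellness: $60,860; Lower Literacy: $93,985; Lakeview Transit: $167,430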